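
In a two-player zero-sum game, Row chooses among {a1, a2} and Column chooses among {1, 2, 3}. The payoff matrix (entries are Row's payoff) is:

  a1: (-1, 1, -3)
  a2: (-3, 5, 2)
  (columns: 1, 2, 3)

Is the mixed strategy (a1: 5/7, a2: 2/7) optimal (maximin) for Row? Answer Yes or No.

Yes

Against 1 this mix gives (5/7)·(-1) + (2/7)·(-3) = -11/7.
Against 2 this mix gives (5/7)·1 + (2/7)·5 = 15/7.
Against 3 this mix gives (5/7)·(-3) + (2/7)·2 = -11/7.
All of Column's active replies (1, 3) yield -11/7, and no column does worse for Row. The mix makes Column indifferent and guarantees -11/7, so it is optimal.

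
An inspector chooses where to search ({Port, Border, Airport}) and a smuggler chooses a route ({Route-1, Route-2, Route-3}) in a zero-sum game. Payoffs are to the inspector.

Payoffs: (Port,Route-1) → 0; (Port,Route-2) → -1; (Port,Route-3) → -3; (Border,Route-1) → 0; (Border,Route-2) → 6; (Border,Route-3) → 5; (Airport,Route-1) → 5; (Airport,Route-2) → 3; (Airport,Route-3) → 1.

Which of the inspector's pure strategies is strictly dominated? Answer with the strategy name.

Port

Airport gives a strictly higher payoff than Port against every column: 5 > 0, 3 > -1, 1 > -3.
So Port is strictly dominated and the inspector never plays it.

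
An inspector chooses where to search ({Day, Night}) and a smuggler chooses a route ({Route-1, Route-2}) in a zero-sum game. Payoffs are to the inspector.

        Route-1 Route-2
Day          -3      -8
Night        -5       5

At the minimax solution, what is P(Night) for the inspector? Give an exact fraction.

1/3

Row minima: Day → -8, Night → -5; maximin = -5.
Column maxima: Route-1 → -3, Route-2 → 5; minimax = -3.
-5 ≠ -3, so there is no saddle point; optimal play is mixed.
Let the inspector play Day with probability p. Expected payoff against Route-1: (-3)p + (-5)(1−p) = 2p − 5; against Route-2: (-8)p + 5(1−p) = −13p + 5.
Setting these equal: 2p − 5 = −13p + 5 ⇒ 15p = 10 ⇒ p = 2/3, and the value is (2)·(2/3) − 5 = -11/3.
For the smuggler: with q = P(Route-1), equating Day's and Night's payoffs gives 5q − 8 = −10q + 5 ⇒ q = 13/15.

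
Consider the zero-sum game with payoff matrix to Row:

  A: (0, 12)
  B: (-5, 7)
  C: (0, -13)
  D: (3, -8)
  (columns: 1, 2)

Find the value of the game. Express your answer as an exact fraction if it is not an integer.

36/23

Row minima: A → 0, B → -5, C → -13, D → -8; maximin = 0.
Column maxima: 1 → 3, 2 → 12; minimax = 3.
0 ≠ 3, so there is no saddle point; optimal play is mixed.
B is strictly dominated by A, so Row never plays it.
C is strictly dominated by D, so Row never plays it.
On the remaining 2×2 (A, D vs 1, 2):
Let Row play A with probability p. Expected payoff against 1: 0p + 3(1−p) = −3p + 3; against 2: 12p + (-8)(1−p) = 20p − 8.
Setting these equal: −3p + 3 = 20p − 8 ⇒ −23p = -11 ⇒ p = 11/23, and the value is (-3)·(11/23) + 3 = 36/23.
For Column: with q = P(1), equating A's and D's payoffs gives −12q + 12 = 11q − 8 ⇒ q = 20/23.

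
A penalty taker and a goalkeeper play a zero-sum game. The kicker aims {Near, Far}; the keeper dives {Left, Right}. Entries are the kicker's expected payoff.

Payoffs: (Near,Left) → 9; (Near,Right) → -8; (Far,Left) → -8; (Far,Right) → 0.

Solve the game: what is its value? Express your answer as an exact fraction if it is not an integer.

-64/25

Row minima: Near → -8, Far → -8; maximin = -8.
Column maxima: Left → 9, Right → 0; minimax = 0.
-8 ≠ 0, so there is no saddle point; optimal play is mixed.
Let the kicker play Near with probability p. Expected payoff against Left: 9p + (-8)(1−p) = 17p − 8; against Right: (-8)p + 0(1−p) = −8p.
Setting these equal: 17p − 8 = −8p ⇒ 25p = 8 ⇒ p = 8/25, and the value is (17)·(8/25) − 8 = -64/25.
For the keeper: with q = P(Left), equating Near's and Far's payoffs gives 17q − 8 = −8q ⇒ q = 8/25.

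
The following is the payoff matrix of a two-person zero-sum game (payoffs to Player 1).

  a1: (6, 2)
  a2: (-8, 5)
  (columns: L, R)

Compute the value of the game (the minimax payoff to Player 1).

Row minima: a1 → 2, a2 → -8; maximin = 2.
Column maxima: L → 6, R → 5; minimax = 5.
2 ≠ 5, so there is no saddle point; optimal play is mixed.
Let Player 1 play a1 with probability p. Expected payoff against L: 6p + (-8)(1−p) = 14p − 8; against R: 2p + 5(1−p) = −3p + 5.
Setting these equal: 14p − 8 = −3p + 5 ⇒ 17p = 13 ⇒ p = 13/17, and the value is (14)·(13/17) − 8 = 46/17.
For Player 2: with q = P(L), equating a1's and a2's payoffs gives 4q + 2 = −13q + 5 ⇒ q = 3/17.

46/17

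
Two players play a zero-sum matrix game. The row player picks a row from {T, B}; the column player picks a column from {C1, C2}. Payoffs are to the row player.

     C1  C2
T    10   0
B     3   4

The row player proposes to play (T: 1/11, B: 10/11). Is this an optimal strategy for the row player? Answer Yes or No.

Yes

Against C1 this mix gives (1/11)·10 + (10/11)·3 = 40/11.
Against C2 this mix gives (1/11)·0 + (10/11)·4 = 40/11.
All of the column player's active replies (C1, C2) yield 40/11, and no column does worse for the row player. The mix makes the column player indifferent and guarantees 40/11, so it is optimal.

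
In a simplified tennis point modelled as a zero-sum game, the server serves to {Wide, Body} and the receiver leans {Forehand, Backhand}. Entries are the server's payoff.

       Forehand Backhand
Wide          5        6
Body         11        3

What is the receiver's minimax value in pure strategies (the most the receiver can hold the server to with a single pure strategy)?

6

Column maxima: Forehand → 11, Backhand → 6.
The smallest of these is 6.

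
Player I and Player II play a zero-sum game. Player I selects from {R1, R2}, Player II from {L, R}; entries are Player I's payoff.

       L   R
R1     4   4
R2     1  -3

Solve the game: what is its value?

Row minima: R1 → 4, R2 → -3; maximin = 4.
Column maxima: L → 4, R → 4; minimax = 4.
Since maximin = minimax = 4, there is a saddle point and the value is 4.

4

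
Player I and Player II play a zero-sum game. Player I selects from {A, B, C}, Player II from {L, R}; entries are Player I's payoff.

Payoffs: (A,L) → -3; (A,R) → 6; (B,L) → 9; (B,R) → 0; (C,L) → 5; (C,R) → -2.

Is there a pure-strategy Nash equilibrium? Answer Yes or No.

No

Row minima: A → -3, B → 0, C → -2; maximin = 0.
Column maxima: L → 9, R → 6; minimax = 6.
0 ≠ 6, so no pure-strategy equilibrium exists.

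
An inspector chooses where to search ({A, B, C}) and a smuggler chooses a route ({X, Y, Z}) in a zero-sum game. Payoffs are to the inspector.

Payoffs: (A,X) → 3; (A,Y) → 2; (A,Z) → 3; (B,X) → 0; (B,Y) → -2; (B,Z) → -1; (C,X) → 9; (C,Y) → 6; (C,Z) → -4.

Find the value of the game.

26/11

Row minima: A → 2, B → -2, C → -4; maximin = 2.
Column maxima: X → 9, Y → 6, Z → 3; minimax = 3.
2 ≠ 3, so there is no saddle point; optimal play is mixed.
B is strictly dominated by A, so the inspector never plays it.
X is strictly dominated by Y (it gives the inspector strictly more in every row), so the smuggler never plays it.
On the remaining 2×2 (A, C vs Y, Z):
Let the inspector play A with probability p. Expected payoff against Y: 2p + 6(1−p) = −4p + 6; against Z: 3p + (-4)(1−p) = 7p − 4.
Setting these equal: −4p + 6 = 7p − 4 ⇒ −11p = -10 ⇒ p = 10/11, and the value is (-4)·(10/11) + 6 = 26/11.
For the smuggler: with q = P(Y), equating A's and C's payoffs gives −q + 3 = 10q − 4 ⇒ q = 7/11.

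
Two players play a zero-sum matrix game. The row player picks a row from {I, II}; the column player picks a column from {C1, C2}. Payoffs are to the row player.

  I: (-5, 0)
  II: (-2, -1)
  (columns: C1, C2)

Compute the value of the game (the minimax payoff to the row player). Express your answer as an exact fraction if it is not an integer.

-2

Row minima: I → -5, II → -2; maximin = -2.
Column maxima: C1 → -2, C2 → 0; minimax = -2.
Since maximin = minimax = -2, there is a saddle point and the value is -2.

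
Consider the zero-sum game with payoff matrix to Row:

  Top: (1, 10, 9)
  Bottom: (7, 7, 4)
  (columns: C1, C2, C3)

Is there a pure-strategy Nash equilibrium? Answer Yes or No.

No

Row minima: Top → 1, Bottom → 4; maximin = 4.
Column maxima: C1 → 7, C2 → 10, C3 → 9; minimax = 7.
4 ≠ 7, so no pure-strategy equilibrium exists.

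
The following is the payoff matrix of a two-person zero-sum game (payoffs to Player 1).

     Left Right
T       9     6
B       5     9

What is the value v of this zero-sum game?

Row minima: T → 6, B → 5; maximin = 6.
Column maxima: Left → 9, Right → 9; minimax = 9.
6 ≠ 9, so there is no saddle point; optimal play is mixed.
Let Player 1 play T with probability p. Expected payoff against Left: 9p + 5(1−p) = 4p + 5; against Right: 6p + 9(1−p) = −3p + 9.
Setting these equal: 4p + 5 = −3p + 9 ⇒ 7p = 4 ⇒ p = 4/7, and the value is (4)·(4/7) + 5 = 51/7.
For Player 2: with q = P(Left), equating T's and B's payoffs gives 3q + 6 = −4q + 9 ⇒ q = 3/7.

51/7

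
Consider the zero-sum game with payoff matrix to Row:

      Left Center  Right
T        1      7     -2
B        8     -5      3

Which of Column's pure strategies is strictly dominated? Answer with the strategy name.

Left

Right holds Row's payoff strictly below Left in every row: -2 < 1, 3 < 8.
So Left is strictly dominated for Column.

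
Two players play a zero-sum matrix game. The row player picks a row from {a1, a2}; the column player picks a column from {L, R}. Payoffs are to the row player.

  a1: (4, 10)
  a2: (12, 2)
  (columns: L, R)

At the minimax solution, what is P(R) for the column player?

1/2

Row minima: a1 → 4, a2 → 2; maximin = 4.
Column maxima: L → 12, R → 10; minimax = 10.
4 ≠ 10, so there is no saddle point; optimal play is mixed.
Let the row player play a1 with probability p. Expected payoff against L: 4p + 12(1−p) = −8p + 12; against R: 10p + 2(1−p) = 8p + 2.
Setting these equal: −8p + 12 = 8p + 2 ⇒ −16p = -10 ⇒ p = 5/8, and the value is (-8)·(5/8) + 12 = 7.
For the column player: with q = P(L), equating a1's and a2's payoffs gives −6q + 10 = 10q + 2 ⇒ q = 1/2.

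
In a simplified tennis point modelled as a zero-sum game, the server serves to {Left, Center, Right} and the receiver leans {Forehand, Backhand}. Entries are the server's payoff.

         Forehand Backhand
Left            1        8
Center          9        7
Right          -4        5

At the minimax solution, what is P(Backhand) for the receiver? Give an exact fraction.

8/9

Row minima: Left → 1, Center → 7, Right → -4; maximin = 7.
Column maxima: Forehand → 9, Backhand → 8; minimax = 8.
7 ≠ 8, so there is no saddle point; optimal play is mixed.
Right is strictly dominated by Left, so the server never plays it.
On the remaining 2×2 (Left, Center vs Forehand, Backhand):
Let the server play Left with probability p. Expected payoff against Forehand: 1p + 9(1−p) = −8p + 9; against Backhand: 8p + 7(1−p) = p + 7.
Setting these equal: −8p + 9 = p + 7 ⇒ −9p = -2 ⇒ p = 2/9, and the value is (-8)·(2/9) + 9 = 65/9.
For the receiver: with q = P(Forehand), equating Left's and Center's payoffs gives −7q + 8 = 2q + 7 ⇒ q = 1/9.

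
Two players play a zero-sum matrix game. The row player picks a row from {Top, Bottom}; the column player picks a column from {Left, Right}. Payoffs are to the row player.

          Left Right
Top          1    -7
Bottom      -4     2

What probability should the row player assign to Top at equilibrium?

Row minima: Top → -7, Bottom → -4; maximin = -4.
Column maxima: Left → 1, Right → 2; minimax = 1.
-4 ≠ 1, so there is no saddle point; optimal play is mixed.
Let the row player play Top with probability p. Expected payoff against Left: 1p + (-4)(1−p) = 5p − 4; against Right: (-7)p + 2(1−p) = −9p + 2.
Setting these equal: 5p − 4 = −9p + 2 ⇒ 14p = 6 ⇒ p = 3/7, and the value is (5)·(3/7) − 4 = -13/7.
For the column player: with q = P(Left), equating Top's and Bottom's payoffs gives 8q − 7 = −6q + 2 ⇒ q = 9/14.

3/7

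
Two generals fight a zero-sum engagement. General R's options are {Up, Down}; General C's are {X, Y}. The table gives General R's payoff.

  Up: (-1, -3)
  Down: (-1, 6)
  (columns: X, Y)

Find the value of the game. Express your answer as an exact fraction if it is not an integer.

-1

Row minima: Up → -3, Down → -1; maximin = -1.
Column maxima: X → -1, Y → 6; minimax = -1.
Since maximin = minimax = -1, there is a saddle point and the value is -1.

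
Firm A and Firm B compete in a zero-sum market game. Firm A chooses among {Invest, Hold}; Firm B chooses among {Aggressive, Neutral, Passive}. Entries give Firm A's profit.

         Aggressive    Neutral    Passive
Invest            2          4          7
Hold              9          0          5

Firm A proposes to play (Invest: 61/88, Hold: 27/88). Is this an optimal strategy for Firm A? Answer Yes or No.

Against Aggressive this mix gives (61/88)·2 + (27/88)·9 = 365/88.
Against Neutral this mix gives (61/88)·4 + (27/88)·0 = 61/22.
Against Passive this mix gives (61/88)·7 + (27/88)·5 = 281/44.
Firm B will play Neutral, holding Firm A to 61/22. Shifting weight toward the row that does better against Neutral would raise this floor (the equalizing mix achieves 36/11 against both Neutral and Aggressive), so the proposed strategy is not optimal.

No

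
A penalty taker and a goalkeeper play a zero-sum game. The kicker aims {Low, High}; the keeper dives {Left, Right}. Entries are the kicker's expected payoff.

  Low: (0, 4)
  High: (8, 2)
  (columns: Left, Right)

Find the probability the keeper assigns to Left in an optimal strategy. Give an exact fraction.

1/5

Row minima: Low → 0, High → 2; maximin = 2.
Column maxima: Left → 8, Right → 4; minimax = 4.
2 ≠ 4, so there is no saddle point; optimal play is mixed.
Let the kicker play Low with probability p. Expected payoff against Left: 0p + 8(1−p) = −8p + 8; against Right: 4p + 2(1−p) = 2p + 2.
Setting these equal: −8p + 8 = 2p + 2 ⇒ −10p = -6 ⇒ p = 3/5, and the value is (-8)·(3/5) + 8 = 16/5.
For the keeper: with q = P(Left), equating Low's and High's payoffs gives −4q + 4 = 6q + 2 ⇒ q = 1/5.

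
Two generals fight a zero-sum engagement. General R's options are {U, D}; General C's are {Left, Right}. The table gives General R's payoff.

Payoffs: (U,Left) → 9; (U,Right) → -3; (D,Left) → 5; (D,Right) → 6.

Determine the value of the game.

Row minima: U → -3, D → 5; maximin = 5.
Column maxima: Left → 9, Right → 6; minimax = 6.
5 ≠ 6, so there is no saddle point; optimal play is mixed.
Let General R play U with probability p. Expected payoff against Left: 9p + 5(1−p) = 4p + 5; against Right: (-3)p + 6(1−p) = −9p + 6.
Setting these equal: 4p + 5 = −9p + 6 ⇒ 13p = 1 ⇒ p = 1/13, and the value is (4)·(1/13) + 5 = 69/13.
For General C: with q = P(Left), equating U's and D's payoffs gives 12q − 3 = −q + 6 ⇒ q = 9/13.

69/13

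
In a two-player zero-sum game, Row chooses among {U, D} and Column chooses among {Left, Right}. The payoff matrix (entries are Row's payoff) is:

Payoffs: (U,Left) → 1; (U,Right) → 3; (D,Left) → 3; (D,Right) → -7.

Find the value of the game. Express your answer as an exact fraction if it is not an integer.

Row minima: U → 1, D → -7; maximin = 1.
Column maxima: Left → 3, Right → 3; minimax = 3.
1 ≠ 3, so there is no saddle point; optimal play is mixed.
Let Row play U with probability p. Expected payoff against Left: 1p + 3(1−p) = −2p + 3; against Right: 3p + (-7)(1−p) = 10p − 7.
Setting these equal: −2p + 3 = 10p − 7 ⇒ −12p = -10 ⇒ p = 5/6, and the value is (-2)·(5/6) + 3 = 4/3.
For Column: with q = P(Left), equating U's and D's payoffs gives −2q + 3 = 10q − 7 ⇒ q = 5/6.

4/3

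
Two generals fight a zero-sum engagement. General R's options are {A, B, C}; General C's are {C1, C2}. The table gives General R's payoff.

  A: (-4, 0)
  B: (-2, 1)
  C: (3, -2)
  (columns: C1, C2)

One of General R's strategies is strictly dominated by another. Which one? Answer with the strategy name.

A

B gives a strictly higher payoff than A against every column: -2 > -4, 1 > 0.
So A is strictly dominated and General R never plays it.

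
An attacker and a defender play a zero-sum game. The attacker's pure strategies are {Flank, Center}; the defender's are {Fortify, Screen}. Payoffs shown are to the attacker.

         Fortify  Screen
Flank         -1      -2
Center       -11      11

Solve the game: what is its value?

-33/23

Row minima: Flank → -2, Center → -11; maximin = -2.
Column maxima: Fortify → -1, Screen → 11; minimax = -1.
-2 ≠ -1, so there is no saddle point; optimal play is mixed.
Let the attacker play Flank with probability p. Expected payoff against Fortify: (-1)p + (-11)(1−p) = 10p − 11; against Screen: (-2)p + 11(1−p) = −13p + 11.
Setting these equal: 10p − 11 = −13p + 11 ⇒ 23p = 22 ⇒ p = 22/23, and the value is (10)·(22/23) − 11 = -33/23.
For the defender: with q = P(Fortify), equating Flank's and Center's payoffs gives q − 2 = −22q + 11 ⇒ q = 13/23.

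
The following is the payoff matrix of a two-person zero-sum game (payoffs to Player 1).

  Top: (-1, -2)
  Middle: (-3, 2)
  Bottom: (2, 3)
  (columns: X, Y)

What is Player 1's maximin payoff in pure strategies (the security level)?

Row minima: Top → -2, Middle → -3, Bottom → 2.
The best of these is 2.

2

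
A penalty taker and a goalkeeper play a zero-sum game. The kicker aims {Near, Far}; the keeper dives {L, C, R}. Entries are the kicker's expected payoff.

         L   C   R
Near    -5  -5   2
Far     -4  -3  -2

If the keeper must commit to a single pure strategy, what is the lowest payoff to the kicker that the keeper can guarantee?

-4

Column maxima: L → -4, C → -3, R → 2.
The smallest of these is -4.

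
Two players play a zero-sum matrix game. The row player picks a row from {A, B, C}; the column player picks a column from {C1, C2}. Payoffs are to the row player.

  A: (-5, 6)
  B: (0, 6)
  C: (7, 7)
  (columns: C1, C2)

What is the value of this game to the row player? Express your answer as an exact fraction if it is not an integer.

7

Row minima: A → -5, B → 0, C → 7; maximin = 7.
Column maxima: C1 → 7, C2 → 7; minimax = 7.
Since maximin = minimax = 7, there is a saddle point and the value is 7.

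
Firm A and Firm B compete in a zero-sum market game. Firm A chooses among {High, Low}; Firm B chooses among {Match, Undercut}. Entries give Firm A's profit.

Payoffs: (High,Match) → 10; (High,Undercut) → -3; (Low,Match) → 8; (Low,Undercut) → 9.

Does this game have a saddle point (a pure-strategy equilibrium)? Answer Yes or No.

Row minima: High → -3, Low → 8; maximin = 8.
Column maxima: Match → 10, Undercut → 9; minimax = 9.
8 ≠ 9, so no pure-strategy equilibrium exists.

No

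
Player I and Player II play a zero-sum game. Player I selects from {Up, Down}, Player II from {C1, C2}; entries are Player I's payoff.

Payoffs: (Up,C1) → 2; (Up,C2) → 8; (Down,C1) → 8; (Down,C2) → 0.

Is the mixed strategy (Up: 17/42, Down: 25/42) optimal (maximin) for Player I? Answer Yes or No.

No

Against C1 this mix gives (17/42)·2 + (25/42)·8 = 39/7.
Against C2 this mix gives (17/42)·8 + (25/42)·0 = 68/21.
Player II will play C2, holding Player I to 68/21. Shifting weight toward the row that does better against C2 would raise this floor (the equalizing mix achieves 32/7 against both C2 and C1), so the proposed strategy is not optimal.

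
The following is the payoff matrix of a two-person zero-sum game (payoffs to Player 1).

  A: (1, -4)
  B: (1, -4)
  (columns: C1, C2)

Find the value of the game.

Row minima: A → -4, B → -4; maximin = -4.
Column maxima: C1 → 1, C2 → -4; minimax = -4.
Since maximin = minimax = -4, there is a saddle point and the value is -4.

-4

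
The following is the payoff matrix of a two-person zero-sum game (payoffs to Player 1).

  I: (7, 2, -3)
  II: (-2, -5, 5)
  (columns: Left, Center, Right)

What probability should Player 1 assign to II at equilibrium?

Row minima: I → -3, II → -5; maximin = -3.
Column maxima: Left → 7, Center → 2, Right → 5; minimax = 2.
-3 ≠ 2, so there is no saddle point; optimal play is mixed.
Left is strictly dominated by Center (it gives Player 1 strictly more in every row), so Player 2 never plays it.
On the remaining 2×2 (I, II vs Center, Right):
Let Player 1 play I with probability p. Expected payoff against Center: 2p + (-5)(1−p) = 7p − 5; against Right: (-3)p + 5(1−p) = −8p + 5.
Setting these equal: 7p − 5 = −8p + 5 ⇒ 15p = 10 ⇒ p = 2/3, and the value is (7)·(2/3) − 5 = -1/3.
For Player 2: with q = P(Center), equating I's and II's payoffs gives 5q − 3 = −10q + 5 ⇒ q = 8/15.

1/3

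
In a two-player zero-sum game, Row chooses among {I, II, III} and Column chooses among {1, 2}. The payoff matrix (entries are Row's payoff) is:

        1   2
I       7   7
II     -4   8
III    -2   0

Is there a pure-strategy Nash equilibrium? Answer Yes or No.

Yes

Row minima: I → 7, II → -4, III → -2; maximin = 7.
Column maxima: 1 → 7, 2 → 8; minimax = 7.
maximin = minimax = 7, so a saddle point exists.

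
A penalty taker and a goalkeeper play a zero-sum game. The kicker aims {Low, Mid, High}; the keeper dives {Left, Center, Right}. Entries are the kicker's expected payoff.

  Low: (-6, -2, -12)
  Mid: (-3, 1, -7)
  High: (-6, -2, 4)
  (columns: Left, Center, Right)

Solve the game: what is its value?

-27/7

Row minima: Low → -12, Mid → -7, High → -6; maximin = -6.
Column maxima: Left → -3, Center → 1, Right → 4; minimax = -3.
-6 ≠ -3, so there is no saddle point; optimal play is mixed.
Low is strictly dominated by Mid, so the kicker never plays it.
Center is strictly dominated by Left (it gives the kicker strictly more in every row), so the keeper never plays it.
On the remaining 2×2 (Mid, High vs Left, Right):
Let the kicker play Mid with probability p. Expected payoff against Left: (-3)p + (-6)(1−p) = 3p − 6; against Right: (-7)p + 4(1−p) = −11p + 4.
Setting these equal: 3p − 6 = −11p + 4 ⇒ 14p = 10 ⇒ p = 5/7, and the value is (3)·(5/7) − 6 = -27/7.
For the keeper: with q = P(Left), equating Mid's and High's payoffs gives 4q − 7 = −10q + 4 ⇒ q = 11/14.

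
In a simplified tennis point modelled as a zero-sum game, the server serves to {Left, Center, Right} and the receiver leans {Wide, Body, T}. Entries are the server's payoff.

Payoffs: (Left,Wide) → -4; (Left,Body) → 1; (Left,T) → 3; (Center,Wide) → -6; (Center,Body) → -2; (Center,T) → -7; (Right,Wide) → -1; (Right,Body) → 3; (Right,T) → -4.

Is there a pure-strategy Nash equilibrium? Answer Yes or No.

Row minima: Left → -4, Center → -7, Right → -4; maximin = -4.
Column maxima: Wide → -1, Body → 3, T → 3; minimax = -1.
-4 ≠ -1, so no pure-strategy equilibrium exists.

No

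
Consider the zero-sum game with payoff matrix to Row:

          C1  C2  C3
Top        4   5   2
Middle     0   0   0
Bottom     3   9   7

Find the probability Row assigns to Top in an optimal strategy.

Row minima: Top → 2, Middle → 0, Bottom → 3; maximin = 3.
Column maxima: C1 → 4, C2 → 9, C3 → 7; minimax = 4.
3 ≠ 4, so there is no saddle point; optimal play is mixed.
Middle is strictly dominated by Top, so Row never plays it.
With Middle eliminated, C2 is strictly dominated by C1 (it gives Row strictly more in every remaining row), so Column never plays it.
On the remaining 2×2 (Top, Bottom vs C1, C3):
Let Row play Top with probability p. Expected payoff against C1: 4p + 3(1−p) = p + 3; against C3: 2p + 7(1−p) = −5p + 7.
Setting these equal: p + 3 = −5p + 7 ⇒ 6p = 4 ⇒ p = 2/3, and the value is (1)·(2/3) + 3 = 11/3.
For Column: with q = P(C1), equating Top's and Bottom's payoffs gives 2q + 2 = −4q + 7 ⇒ q = 5/6.

2/3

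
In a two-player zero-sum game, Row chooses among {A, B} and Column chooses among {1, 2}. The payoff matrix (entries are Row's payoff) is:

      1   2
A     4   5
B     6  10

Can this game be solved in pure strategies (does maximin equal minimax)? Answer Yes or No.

Row minima: A → 4, B → 6; maximin = 6.
Column maxima: 1 → 6, 2 → 10; minimax = 6.
maximin = minimax = 6, so a saddle point exists.

Yes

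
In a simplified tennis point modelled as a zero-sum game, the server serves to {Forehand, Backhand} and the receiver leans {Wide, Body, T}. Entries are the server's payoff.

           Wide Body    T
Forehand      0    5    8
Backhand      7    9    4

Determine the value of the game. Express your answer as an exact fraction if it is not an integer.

56/11

Row minima: Forehand → 0, Backhand → 4; maximin = 4.
Column maxima: Wide → 7, Body → 9, T → 8; minimax = 7.
4 ≠ 7, so there is no saddle point; optimal play is mixed.
Body is strictly dominated by Wide (it gives the server strictly more in every row), so the receiver never plays it.
On the remaining 2×2 (Forehand, Backhand vs Wide, T):
Let the server play Forehand with probability p. Expected payoff against Wide: 0p + 7(1−p) = −7p + 7; against T: 8p + 4(1−p) = 4p + 4.
Setting these equal: −7p + 7 = 4p + 4 ⇒ −11p = -3 ⇒ p = 3/11, and the value is (-7)·(3/11) + 7 = 56/11.
For the receiver: with q = P(Wide), equating Forehand's and Backhand's payoffs gives −8q + 8 = 3q + 4 ⇒ q = 4/11.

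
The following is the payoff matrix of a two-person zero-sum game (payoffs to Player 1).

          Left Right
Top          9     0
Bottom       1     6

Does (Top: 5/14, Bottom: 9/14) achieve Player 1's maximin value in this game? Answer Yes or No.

Against Left this mix gives (5/14)·9 + (9/14)·1 = 27/7.
Against Right this mix gives (5/14)·0 + (9/14)·6 = 27/7.
All of Player 2's active replies (Left, Right) yield 27/7, and no column does worse for Player 1. The mix makes Player 2 indifferent and guarantees 27/7, so it is optimal.

Yes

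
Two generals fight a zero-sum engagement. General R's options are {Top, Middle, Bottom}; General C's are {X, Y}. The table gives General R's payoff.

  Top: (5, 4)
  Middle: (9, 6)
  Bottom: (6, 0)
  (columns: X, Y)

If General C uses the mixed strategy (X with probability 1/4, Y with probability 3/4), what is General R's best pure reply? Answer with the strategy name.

Expected payoff of Top: (1/4)·5 + (3/4)·4 = 17/4.
Expected payoff of Middle: (1/4)·9 + (3/4)·6 = 27/4.
Expected payoff of Bottom: (1/4)·6 + (3/4)·0 = 3/2.
The largest is 27/4, so General R's best response is Middle.

Middle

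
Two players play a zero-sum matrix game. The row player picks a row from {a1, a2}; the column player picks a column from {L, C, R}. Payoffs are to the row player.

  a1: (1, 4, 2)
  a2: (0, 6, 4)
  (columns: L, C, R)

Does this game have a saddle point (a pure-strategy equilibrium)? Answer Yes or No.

Yes

Row minima: a1 → 1, a2 → 0; maximin = 1.
Column maxima: L → 1, C → 6, R → 4; minimax = 1.
maximin = minimax = 1, so a saddle point exists.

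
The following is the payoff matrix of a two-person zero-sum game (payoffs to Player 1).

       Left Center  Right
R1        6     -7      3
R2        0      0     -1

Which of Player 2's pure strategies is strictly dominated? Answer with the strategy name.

Left

Right holds Player 1's payoff strictly below Left in every row: 3 < 6, -1 < 0.
So Left is strictly dominated for Player 2.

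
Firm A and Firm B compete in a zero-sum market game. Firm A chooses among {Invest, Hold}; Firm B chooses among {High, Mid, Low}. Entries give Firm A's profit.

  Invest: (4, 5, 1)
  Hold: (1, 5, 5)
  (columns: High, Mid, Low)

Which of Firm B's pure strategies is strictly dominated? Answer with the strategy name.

Mid

High holds Firm A's payoff strictly below Mid in every row: 4 < 5, 1 < 5.
So Mid is strictly dominated for Firm B.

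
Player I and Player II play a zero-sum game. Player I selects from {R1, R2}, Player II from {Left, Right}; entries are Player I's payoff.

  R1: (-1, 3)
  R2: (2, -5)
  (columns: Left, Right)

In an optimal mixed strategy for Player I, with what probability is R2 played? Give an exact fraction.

Row minima: R1 → -1, R2 → -5; maximin = -1.
Column maxima: Left → 2, Right → 3; minimax = 2.
-1 ≠ 2, so there is no saddle point; optimal play is mixed.
Let Player I play R1 with probability p. Expected payoff against Left: (-1)p + 2(1−p) = −3p + 2; against Right: 3p + (-5)(1−p) = 8p − 5.
Setting these equal: −3p + 2 = 8p − 5 ⇒ −11p = -7 ⇒ p = 7/11, and the value is (-3)·(7/11) + 2 = 1/11.
For Player II: with q = P(Left), equating R1's and R2's payoffs gives −4q + 3 = 7q − 5 ⇒ q = 8/11.

4/11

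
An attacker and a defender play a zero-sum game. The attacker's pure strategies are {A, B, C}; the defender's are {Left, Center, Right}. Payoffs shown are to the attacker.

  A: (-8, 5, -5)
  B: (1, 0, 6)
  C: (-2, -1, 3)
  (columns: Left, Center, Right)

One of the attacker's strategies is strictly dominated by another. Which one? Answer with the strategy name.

C

B gives a strictly higher payoff than C against every column: 1 > -2, 0 > -1, 6 > 3.
So C is strictly dominated and the attacker never plays it.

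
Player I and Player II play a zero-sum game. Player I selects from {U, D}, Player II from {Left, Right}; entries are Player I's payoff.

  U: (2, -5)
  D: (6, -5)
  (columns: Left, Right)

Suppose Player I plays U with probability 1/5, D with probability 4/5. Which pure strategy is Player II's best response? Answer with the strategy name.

Right

If Player II plays Left, Player I's expected payoff is (1/5)·2 + (4/5)·6 = 26/5.
If Player II plays Right, Player I's expected payoff is (1/5)·(-5) + (4/5)·(-5) = -5.
Player II minimizes Player I's payoff; the smallest is -5, so the best response is Right.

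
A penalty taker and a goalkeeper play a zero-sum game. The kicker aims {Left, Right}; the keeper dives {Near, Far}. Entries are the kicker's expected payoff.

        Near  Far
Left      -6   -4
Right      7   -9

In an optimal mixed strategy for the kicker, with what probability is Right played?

1/9

Row minima: Left → -6, Right → -9; maximin = -6.
Column maxima: Near → 7, Far → -4; minimax = -4.
-6 ≠ -4, so there is no saddle point; optimal play is mixed.
Let the kicker play Left with probability p. Expected payoff against Near: (-6)p + 7(1−p) = −13p + 7; against Far: (-4)p + (-9)(1−p) = 5p − 9.
Setting these equal: −13p + 7 = 5p − 9 ⇒ −18p = -16 ⇒ p = 8/9, and the value is (-13)·(8/9) + 7 = -41/9.
For the keeper: with q = P(Near), equating Left's and Right's payoffs gives −2q − 4 = 16q − 9 ⇒ q = 5/18.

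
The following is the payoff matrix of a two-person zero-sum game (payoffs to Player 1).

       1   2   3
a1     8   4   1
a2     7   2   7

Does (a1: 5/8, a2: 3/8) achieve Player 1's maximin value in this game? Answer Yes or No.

Against 1 this mix gives (5/8)·8 + (3/8)·7 = 61/8.
Against 2 this mix gives (5/8)·4 + (3/8)·2 = 13/4.
Against 3 this mix gives (5/8)·1 + (3/8)·7 = 13/4.
All of Player 2's active replies (2, 3) yield 13/4, and no column does worse for Player 1. The mix makes Player 2 indifferent and guarantees 13/4, so it is optimal.

Yes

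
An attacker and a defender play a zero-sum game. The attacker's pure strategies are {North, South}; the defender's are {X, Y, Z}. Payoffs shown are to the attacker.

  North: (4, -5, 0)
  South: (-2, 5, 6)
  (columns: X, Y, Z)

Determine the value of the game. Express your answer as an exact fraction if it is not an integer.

5/8

Row minima: North → -5, South → -2; maximin = -2.
Column maxima: X → 4, Y → 5, Z → 6; minimax = 4.
-2 ≠ 4, so there is no saddle point; optimal play is mixed.
Z is strictly dominated by Y (it gives the attacker strictly more in every row), so the defender never plays it.
On the remaining 2×2 (North, South vs X, Y):
Let the attacker play North with probability p. Expected payoff against X: 4p + (-2)(1−p) = 6p − 2; against Y: (-5)p + 5(1−p) = −10p + 5.
Setting these equal: 6p − 2 = −10p + 5 ⇒ 16p = 7 ⇒ p = 7/16, and the value is (6)·(7/16) − 2 = 5/8.
For the defender: with q = P(X), equating North's and South's payoffs gives 9q − 5 = −7q + 5 ⇒ q = 5/8.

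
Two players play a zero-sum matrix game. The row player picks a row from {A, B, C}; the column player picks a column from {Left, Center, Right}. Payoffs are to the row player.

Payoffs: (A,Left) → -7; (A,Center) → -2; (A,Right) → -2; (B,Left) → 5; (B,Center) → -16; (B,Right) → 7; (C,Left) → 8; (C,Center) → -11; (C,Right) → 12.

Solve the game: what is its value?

Row minima: A → -7, B → -16, C → -11; maximin = -7.
Column maxima: Left → 8, Center → -2, Right → 12; minimax = -2.
-7 ≠ -2, so there is no saddle point; optimal play is mixed.
B is strictly dominated by C, so the row player never plays it.
Right is strictly dominated by Left (it gives the row player strictly more in every row), so the column player never plays it.
On the remaining 2×2 (A, C vs Left, Center):
Let the row player play A with probability p. Expected payoff against Left: (-7)p + 8(1−p) = −15p + 8; against Center: (-2)p + (-11)(1−p) = 9p − 11.
Setting these equal: −15p + 8 = 9p − 11 ⇒ −24p = -19 ⇒ p = 19/24, and the value is (-15)·(19/24) + 8 = -31/8.
For the column player: with q = P(Left), equating A's and C's payoffs gives −5q − 2 = 19q − 11 ⇒ q = 3/8.

-31/8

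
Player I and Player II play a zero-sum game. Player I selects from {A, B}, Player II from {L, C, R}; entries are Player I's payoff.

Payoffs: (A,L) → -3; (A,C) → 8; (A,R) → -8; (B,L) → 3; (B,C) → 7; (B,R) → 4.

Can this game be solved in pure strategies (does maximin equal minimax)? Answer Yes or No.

Row minima: A → -8, B → 3; maximin = 3.
Column maxima: L → 3, C → 8, R → 4; minimax = 3.
maximin = minimax = 3, so a saddle point exists.

Yes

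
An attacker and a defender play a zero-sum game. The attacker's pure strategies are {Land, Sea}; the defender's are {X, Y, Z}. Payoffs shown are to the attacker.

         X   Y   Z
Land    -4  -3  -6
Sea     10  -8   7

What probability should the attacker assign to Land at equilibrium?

5/6

Row minima: Land → -6, Sea → -8; maximin = -6.
Column maxima: X → 10, Y → -3, Z → 7; minimax = -3.
-6 ≠ -3, so there is no saddle point; optimal play is mixed.
X is strictly dominated by Z (it gives the attacker strictly more in every row), so the defender never plays it.
On the remaining 2×2 (Land, Sea vs Y, Z):
Let the attacker play Land with probability p. Expected payoff against Y: (-3)p + (-8)(1−p) = 5p − 8; against Z: (-6)p + 7(1−p) = −13p + 7.
Setting these equal: 5p − 8 = −13p + 7 ⇒ 18p = 15 ⇒ p = 5/6, and the value is (5)·(5/6) − 8 = -23/6.
For the defender: with q = P(Y), equating Land's and Sea's payoffs gives 3q − 6 = −15q + 7 ⇒ q = 13/18.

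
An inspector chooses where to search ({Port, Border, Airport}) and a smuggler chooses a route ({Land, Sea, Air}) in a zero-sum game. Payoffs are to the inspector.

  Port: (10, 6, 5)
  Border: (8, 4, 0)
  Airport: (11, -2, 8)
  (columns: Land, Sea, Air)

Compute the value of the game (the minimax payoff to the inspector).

Row minima: Port → 5, Border → 0, Airport → -2; maximin = 5.
Column maxima: Land → 11, Sea → 6, Air → 8; minimax = 6.
5 ≠ 6, so there is no saddle point; optimal play is mixed.
Border is strictly dominated by Port, so the inspector never plays it.
Land is strictly dominated by Sea (it gives the inspector strictly more in every row), so the smuggler never plays it.
On the remaining 2×2 (Port, Airport vs Sea, Air):
Let the inspector play Port with probability p. Expected payoff against Sea: 6p + (-2)(1−p) = 8p − 2; against Air: 5p + 8(1−p) = −3p + 8.
Setting these equal: 8p − 2 = −3p + 8 ⇒ 11p = 10 ⇒ p = 10/11, and the value is (8)·(10/11) − 2 = 58/11.
For the smuggler: with q = P(Sea), equating Port's and Airport's payoffs gives q + 5 = −10q + 8 ⇒ q = 3/11.

58/11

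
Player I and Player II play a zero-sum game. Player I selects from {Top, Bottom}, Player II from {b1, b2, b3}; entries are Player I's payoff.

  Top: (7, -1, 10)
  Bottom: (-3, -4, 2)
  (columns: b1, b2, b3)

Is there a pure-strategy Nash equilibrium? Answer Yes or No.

Yes

Row minima: Top → -1, Bottom → -4; maximin = -1.
Column maxima: b1 → 7, b2 → -1, b3 → 10; minimax = -1.
maximin = minimax = -1, so a saddle point exists.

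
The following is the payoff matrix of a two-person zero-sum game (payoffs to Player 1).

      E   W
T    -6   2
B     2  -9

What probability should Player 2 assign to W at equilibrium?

8/19

Row minima: T → -6, B → -9; maximin = -6.
Column maxima: E → 2, W → 2; minimax = 2.
-6 ≠ 2, so there is no saddle point; optimal play is mixed.
Let Player 1 play T with probability p. Expected payoff against E: (-6)p + 2(1−p) = −8p + 2; against W: 2p + (-9)(1−p) = 11p − 9.
Setting these equal: −8p + 2 = 11p − 9 ⇒ −19p = -11 ⇒ p = 11/19, and the value is (-8)·(11/19) + 2 = -50/19.
For Player 2: with q = P(E), equating T's and B's payoffs gives −8q + 2 = 11q − 9 ⇒ q = 11/19.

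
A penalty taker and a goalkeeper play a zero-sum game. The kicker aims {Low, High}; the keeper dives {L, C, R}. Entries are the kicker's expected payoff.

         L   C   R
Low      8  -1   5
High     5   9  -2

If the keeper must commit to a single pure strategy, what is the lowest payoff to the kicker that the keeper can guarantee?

5

Column maxima: L → 8, C → 9, R → 5.
The smallest of these is 5.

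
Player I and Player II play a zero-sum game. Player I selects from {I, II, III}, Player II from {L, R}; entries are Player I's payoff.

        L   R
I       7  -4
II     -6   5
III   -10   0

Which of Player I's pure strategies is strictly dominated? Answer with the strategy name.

III

II gives a strictly higher payoff than III against every column: -6 > -10, 5 > 0.
So III is strictly dominated and Player I never plays it.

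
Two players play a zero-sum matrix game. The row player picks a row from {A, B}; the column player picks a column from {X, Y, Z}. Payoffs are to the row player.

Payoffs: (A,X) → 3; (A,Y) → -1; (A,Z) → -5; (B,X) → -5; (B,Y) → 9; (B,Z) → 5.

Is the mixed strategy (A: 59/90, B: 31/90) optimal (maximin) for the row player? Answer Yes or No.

Against X this mix gives (59/90)·3 + (31/90)·(-5) = 11/45.
Against Y this mix gives (59/90)·(-1) + (31/90)·9 = 22/9.
Against Z this mix gives (59/90)·(-5) + (31/90)·5 = -14/9.
The column player will play Z, holding the row player to -14/9. Shifting weight toward the row that does better against Z would raise this floor (the equalizing mix achieves -5/9 against both Z and X), so the proposed strategy is not optimal.

No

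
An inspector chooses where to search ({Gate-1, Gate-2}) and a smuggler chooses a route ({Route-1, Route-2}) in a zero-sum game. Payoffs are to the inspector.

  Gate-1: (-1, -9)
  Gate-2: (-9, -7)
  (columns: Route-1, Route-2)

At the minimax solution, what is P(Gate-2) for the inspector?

4/5

Row minima: Gate-1 → -9, Gate-2 → -9; maximin = -9.
Column maxima: Route-1 → -1, Route-2 → -7; minimax = -7.
-9 ≠ -7, so there is no saddle point; optimal play is mixed.
Let the inspector play Gate-1 with probability p. Expected payoff against Route-1: (-1)p + (-9)(1−p) = 8p − 9; against Route-2: (-9)p + (-7)(1−p) = −2p − 7.
Setting these equal: 8p − 9 = −2p − 7 ⇒ 10p = 2 ⇒ p = 1/5, and the value is (8)·(1/5) − 9 = -37/5.
For the smuggler: with q = P(Route-1), equating Gate-1's and Gate-2's payoffs gives 8q − 9 = −2q − 7 ⇒ q = 1/5.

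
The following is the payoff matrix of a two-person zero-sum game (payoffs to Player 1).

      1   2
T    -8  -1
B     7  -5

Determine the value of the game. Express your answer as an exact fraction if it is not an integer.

Row minima: T → -8, B → -5; maximin = -5.
Column maxima: 1 → 7, 2 → -1; minimax = -1.
-5 ≠ -1, so there is no saddle point; optimal play is mixed.
Let Player 1 play T with probability p. Expected payoff against 1: (-8)p + 7(1−p) = −15p + 7; against 2: (-1)p + (-5)(1−p) = 4p − 5.
Setting these equal: −15p + 7 = 4p − 5 ⇒ −19p = -12 ⇒ p = 12/19, and the value is (-15)·(12/19) + 7 = -47/19.
For Player 2: with q = P(1), equating T's and B's payoffs gives −7q − 1 = 12q − 5 ⇒ q = 4/19.

-47/19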